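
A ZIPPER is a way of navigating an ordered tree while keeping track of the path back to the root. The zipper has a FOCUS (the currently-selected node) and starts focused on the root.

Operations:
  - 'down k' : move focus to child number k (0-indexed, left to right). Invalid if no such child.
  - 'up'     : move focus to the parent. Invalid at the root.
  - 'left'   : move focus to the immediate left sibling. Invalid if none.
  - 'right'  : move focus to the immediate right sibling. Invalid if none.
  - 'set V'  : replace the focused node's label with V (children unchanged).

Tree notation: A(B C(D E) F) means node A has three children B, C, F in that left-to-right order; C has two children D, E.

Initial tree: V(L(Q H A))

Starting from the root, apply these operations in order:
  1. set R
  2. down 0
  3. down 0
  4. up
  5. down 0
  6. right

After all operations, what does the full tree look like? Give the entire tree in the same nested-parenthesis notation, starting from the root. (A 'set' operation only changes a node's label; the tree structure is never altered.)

Step 1 (set R): focus=R path=root depth=0 children=['L'] (at root)
Step 2 (down 0): focus=L path=0 depth=1 children=['Q', 'H', 'A'] left=[] right=[] parent=R
Step 3 (down 0): focus=Q path=0/0 depth=2 children=[] left=[] right=['H', 'A'] parent=L
Step 4 (up): focus=L path=0 depth=1 children=['Q', 'H', 'A'] left=[] right=[] parent=R
Step 5 (down 0): focus=Q path=0/0 depth=2 children=[] left=[] right=['H', 'A'] parent=L
Step 6 (right): focus=H path=0/1 depth=2 children=[] left=['Q'] right=['A'] parent=L

Answer: R(L(Q H A))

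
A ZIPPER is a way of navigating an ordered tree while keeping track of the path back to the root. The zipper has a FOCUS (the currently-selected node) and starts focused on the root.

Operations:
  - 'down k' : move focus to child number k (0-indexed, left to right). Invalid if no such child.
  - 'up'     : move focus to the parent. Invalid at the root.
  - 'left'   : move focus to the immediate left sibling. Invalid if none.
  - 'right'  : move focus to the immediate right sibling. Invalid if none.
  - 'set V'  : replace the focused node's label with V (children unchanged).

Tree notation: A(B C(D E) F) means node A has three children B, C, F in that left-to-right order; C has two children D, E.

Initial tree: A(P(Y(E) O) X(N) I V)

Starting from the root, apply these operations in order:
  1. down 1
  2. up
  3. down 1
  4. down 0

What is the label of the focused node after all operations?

Answer: N

Derivation:
Step 1 (down 1): focus=X path=1 depth=1 children=['N'] left=['P'] right=['I', 'V'] parent=A
Step 2 (up): focus=A path=root depth=0 children=['P', 'X', 'I', 'V'] (at root)
Step 3 (down 1): focus=X path=1 depth=1 children=['N'] left=['P'] right=['I', 'V'] parent=A
Step 4 (down 0): focus=N path=1/0 depth=2 children=[] left=[] right=[] parent=X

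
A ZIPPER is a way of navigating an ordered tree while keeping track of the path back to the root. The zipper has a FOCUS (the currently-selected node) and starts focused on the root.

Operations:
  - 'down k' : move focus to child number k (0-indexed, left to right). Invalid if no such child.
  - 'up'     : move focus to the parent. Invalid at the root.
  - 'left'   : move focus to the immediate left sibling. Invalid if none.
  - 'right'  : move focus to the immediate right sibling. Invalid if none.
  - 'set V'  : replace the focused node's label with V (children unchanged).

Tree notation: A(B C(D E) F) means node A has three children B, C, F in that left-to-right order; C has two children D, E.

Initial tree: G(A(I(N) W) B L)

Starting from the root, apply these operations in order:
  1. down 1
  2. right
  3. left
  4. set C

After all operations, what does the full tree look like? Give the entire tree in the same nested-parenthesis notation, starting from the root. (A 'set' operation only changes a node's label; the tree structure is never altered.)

Step 1 (down 1): focus=B path=1 depth=1 children=[] left=['A'] right=['L'] parent=G
Step 2 (right): focus=L path=2 depth=1 children=[] left=['A', 'B'] right=[] parent=G
Step 3 (left): focus=B path=1 depth=1 children=[] left=['A'] right=['L'] parent=G
Step 4 (set C): focus=C path=1 depth=1 children=[] left=['A'] right=['L'] parent=G

Answer: G(A(I(N) W) C L)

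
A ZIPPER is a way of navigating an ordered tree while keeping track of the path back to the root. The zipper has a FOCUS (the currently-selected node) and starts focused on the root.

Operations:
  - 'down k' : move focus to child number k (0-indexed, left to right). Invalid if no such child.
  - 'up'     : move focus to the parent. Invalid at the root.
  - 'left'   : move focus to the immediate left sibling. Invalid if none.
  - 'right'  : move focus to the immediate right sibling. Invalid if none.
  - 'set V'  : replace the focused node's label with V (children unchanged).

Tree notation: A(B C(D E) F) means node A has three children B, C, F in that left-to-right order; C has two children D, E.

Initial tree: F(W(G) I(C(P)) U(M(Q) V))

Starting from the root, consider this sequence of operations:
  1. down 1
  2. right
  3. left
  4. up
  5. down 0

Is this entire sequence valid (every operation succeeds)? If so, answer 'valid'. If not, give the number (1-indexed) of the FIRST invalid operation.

Answer: valid

Derivation:
Step 1 (down 1): focus=I path=1 depth=1 children=['C'] left=['W'] right=['U'] parent=F
Step 2 (right): focus=U path=2 depth=1 children=['M', 'V'] left=['W', 'I'] right=[] parent=F
Step 3 (left): focus=I path=1 depth=1 children=['C'] left=['W'] right=['U'] parent=F
Step 4 (up): focus=F path=root depth=0 children=['W', 'I', 'U'] (at root)
Step 5 (down 0): focus=W path=0 depth=1 children=['G'] left=[] right=['I', 'U'] parent=F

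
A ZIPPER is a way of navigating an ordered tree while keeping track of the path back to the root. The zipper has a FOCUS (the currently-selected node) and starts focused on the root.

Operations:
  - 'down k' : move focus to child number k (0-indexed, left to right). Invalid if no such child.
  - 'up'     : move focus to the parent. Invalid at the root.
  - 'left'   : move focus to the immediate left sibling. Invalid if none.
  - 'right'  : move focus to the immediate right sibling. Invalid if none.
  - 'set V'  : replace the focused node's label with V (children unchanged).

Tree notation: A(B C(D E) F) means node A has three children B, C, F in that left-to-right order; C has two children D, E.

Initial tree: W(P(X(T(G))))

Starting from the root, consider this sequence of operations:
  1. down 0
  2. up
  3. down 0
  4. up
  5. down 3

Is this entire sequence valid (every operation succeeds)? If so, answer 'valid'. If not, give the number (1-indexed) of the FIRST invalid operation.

Step 1 (down 0): focus=P path=0 depth=1 children=['X'] left=[] right=[] parent=W
Step 2 (up): focus=W path=root depth=0 children=['P'] (at root)
Step 3 (down 0): focus=P path=0 depth=1 children=['X'] left=[] right=[] parent=W
Step 4 (up): focus=W path=root depth=0 children=['P'] (at root)
Step 5 (down 3): INVALID

Answer: 5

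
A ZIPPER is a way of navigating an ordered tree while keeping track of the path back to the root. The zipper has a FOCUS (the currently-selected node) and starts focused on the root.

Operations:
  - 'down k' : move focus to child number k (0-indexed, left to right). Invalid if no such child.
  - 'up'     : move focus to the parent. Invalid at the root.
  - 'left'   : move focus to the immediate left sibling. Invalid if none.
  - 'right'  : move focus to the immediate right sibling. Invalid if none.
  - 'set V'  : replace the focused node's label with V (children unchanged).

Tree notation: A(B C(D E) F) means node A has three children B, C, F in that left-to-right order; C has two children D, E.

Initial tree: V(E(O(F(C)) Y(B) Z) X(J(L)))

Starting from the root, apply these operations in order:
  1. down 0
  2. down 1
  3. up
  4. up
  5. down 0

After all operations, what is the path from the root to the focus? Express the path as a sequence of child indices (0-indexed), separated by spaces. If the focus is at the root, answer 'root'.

Step 1 (down 0): focus=E path=0 depth=1 children=['O', 'Y', 'Z'] left=[] right=['X'] parent=V
Step 2 (down 1): focus=Y path=0/1 depth=2 children=['B'] left=['O'] right=['Z'] parent=E
Step 3 (up): focus=E path=0 depth=1 children=['O', 'Y', 'Z'] left=[] right=['X'] parent=V
Step 4 (up): focus=V path=root depth=0 children=['E', 'X'] (at root)
Step 5 (down 0): focus=E path=0 depth=1 children=['O', 'Y', 'Z'] left=[] right=['X'] parent=V

Answer: 0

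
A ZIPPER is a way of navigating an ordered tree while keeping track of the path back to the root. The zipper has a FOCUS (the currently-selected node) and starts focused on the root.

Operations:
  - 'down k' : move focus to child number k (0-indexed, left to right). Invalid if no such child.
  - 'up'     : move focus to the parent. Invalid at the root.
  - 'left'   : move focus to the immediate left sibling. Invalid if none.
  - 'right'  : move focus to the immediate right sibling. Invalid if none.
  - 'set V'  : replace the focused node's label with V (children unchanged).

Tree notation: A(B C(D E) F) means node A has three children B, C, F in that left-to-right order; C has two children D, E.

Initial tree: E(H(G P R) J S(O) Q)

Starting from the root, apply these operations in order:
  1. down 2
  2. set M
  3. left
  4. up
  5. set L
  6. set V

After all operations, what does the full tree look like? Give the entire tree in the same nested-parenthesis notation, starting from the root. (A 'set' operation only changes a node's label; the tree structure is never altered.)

Answer: V(H(G P R) J M(O) Q)

Derivation:
Step 1 (down 2): focus=S path=2 depth=1 children=['O'] left=['H', 'J'] right=['Q'] parent=E
Step 2 (set M): focus=M path=2 depth=1 children=['O'] left=['H', 'J'] right=['Q'] parent=E
Step 3 (left): focus=J path=1 depth=1 children=[] left=['H'] right=['M', 'Q'] parent=E
Step 4 (up): focus=E path=root depth=0 children=['H', 'J', 'M', 'Q'] (at root)
Step 5 (set L): focus=L path=root depth=0 children=['H', 'J', 'M', 'Q'] (at root)
Step 6 (set V): focus=V path=root depth=0 children=['H', 'J', 'M', 'Q'] (at root)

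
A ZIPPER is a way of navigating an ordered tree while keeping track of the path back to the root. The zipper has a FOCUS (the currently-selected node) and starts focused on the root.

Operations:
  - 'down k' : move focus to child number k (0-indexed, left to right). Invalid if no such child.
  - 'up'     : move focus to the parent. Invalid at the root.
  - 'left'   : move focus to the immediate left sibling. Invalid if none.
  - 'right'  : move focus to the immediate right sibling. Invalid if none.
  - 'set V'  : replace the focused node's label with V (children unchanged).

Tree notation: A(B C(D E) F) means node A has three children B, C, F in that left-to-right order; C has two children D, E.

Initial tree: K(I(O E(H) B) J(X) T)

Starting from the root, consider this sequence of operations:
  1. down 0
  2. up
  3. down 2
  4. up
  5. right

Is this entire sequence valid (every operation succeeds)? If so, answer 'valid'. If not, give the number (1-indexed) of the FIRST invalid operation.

Answer: 5

Derivation:
Step 1 (down 0): focus=I path=0 depth=1 children=['O', 'E', 'B'] left=[] right=['J', 'T'] parent=K
Step 2 (up): focus=K path=root depth=0 children=['I', 'J', 'T'] (at root)
Step 3 (down 2): focus=T path=2 depth=1 children=[] left=['I', 'J'] right=[] parent=K
Step 4 (up): focus=K path=root depth=0 children=['I', 'J', 'T'] (at root)
Step 5 (right): INVALID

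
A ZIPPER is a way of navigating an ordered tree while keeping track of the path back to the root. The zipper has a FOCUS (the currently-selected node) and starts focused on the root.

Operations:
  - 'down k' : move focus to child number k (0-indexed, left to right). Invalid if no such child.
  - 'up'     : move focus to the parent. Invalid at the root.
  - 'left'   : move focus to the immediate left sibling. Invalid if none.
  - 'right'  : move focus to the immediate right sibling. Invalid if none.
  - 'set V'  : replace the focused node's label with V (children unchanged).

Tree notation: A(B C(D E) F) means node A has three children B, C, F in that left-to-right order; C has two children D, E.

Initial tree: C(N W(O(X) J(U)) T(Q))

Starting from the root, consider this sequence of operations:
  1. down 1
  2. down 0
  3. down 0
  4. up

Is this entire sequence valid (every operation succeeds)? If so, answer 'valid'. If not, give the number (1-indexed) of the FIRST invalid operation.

Answer: valid

Derivation:
Step 1 (down 1): focus=W path=1 depth=1 children=['O', 'J'] left=['N'] right=['T'] parent=C
Step 2 (down 0): focus=O path=1/0 depth=2 children=['X'] left=[] right=['J'] parent=W
Step 3 (down 0): focus=X path=1/0/0 depth=3 children=[] left=[] right=[] parent=O
Step 4 (up): focus=O path=1/0 depth=2 children=['X'] left=[] right=['J'] parent=W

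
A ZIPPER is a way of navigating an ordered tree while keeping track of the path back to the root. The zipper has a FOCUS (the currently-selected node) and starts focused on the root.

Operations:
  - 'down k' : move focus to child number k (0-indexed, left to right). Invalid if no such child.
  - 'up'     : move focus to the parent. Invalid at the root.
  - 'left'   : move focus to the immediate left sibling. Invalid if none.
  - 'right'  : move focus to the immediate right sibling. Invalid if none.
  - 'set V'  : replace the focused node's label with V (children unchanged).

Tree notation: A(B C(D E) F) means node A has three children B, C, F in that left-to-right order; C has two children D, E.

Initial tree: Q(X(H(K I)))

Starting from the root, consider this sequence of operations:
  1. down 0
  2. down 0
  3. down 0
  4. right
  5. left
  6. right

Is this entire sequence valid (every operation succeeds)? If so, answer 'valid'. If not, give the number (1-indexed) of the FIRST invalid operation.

Step 1 (down 0): focus=X path=0 depth=1 children=['H'] left=[] right=[] parent=Q
Step 2 (down 0): focus=H path=0/0 depth=2 children=['K', 'I'] left=[] right=[] parent=X
Step 3 (down 0): focus=K path=0/0/0 depth=3 children=[] left=[] right=['I'] parent=H
Step 4 (right): focus=I path=0/0/1 depth=3 children=[] left=['K'] right=[] parent=H
Step 5 (left): focus=K path=0/0/0 depth=3 children=[] left=[] right=['I'] parent=H
Step 6 (right): focus=I path=0/0/1 depth=3 children=[] left=['K'] right=[] parent=H

Answer: valid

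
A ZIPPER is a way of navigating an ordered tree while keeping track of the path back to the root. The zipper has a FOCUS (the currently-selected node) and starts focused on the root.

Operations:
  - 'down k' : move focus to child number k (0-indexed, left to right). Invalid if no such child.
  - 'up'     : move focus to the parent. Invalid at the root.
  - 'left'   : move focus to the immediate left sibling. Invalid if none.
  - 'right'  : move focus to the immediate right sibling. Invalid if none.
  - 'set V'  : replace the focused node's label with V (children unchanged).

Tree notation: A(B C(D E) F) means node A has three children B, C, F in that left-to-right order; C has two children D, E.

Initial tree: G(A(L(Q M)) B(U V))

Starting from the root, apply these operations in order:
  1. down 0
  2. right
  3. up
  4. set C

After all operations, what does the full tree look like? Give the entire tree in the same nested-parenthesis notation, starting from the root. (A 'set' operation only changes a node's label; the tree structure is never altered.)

Step 1 (down 0): focus=A path=0 depth=1 children=['L'] left=[] right=['B'] parent=G
Step 2 (right): focus=B path=1 depth=1 children=['U', 'V'] left=['A'] right=[] parent=G
Step 3 (up): focus=G path=root depth=0 children=['A', 'B'] (at root)
Step 4 (set C): focus=C path=root depth=0 children=['A', 'B'] (at root)

Answer: C(A(L(Q M)) B(U V))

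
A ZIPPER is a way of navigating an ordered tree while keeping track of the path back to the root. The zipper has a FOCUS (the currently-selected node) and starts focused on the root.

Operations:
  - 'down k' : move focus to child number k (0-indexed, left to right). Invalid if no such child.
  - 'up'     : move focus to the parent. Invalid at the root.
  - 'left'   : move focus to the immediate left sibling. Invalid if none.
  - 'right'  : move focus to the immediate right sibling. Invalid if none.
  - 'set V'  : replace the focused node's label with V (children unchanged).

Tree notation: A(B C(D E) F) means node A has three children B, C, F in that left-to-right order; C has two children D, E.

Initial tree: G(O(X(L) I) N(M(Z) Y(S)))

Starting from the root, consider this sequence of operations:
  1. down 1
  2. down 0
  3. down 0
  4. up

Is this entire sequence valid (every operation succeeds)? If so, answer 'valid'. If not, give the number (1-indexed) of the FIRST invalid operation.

Step 1 (down 1): focus=N path=1 depth=1 children=['M', 'Y'] left=['O'] right=[] parent=G
Step 2 (down 0): focus=M path=1/0 depth=2 children=['Z'] left=[] right=['Y'] parent=N
Step 3 (down 0): focus=Z path=1/0/0 depth=3 children=[] left=[] right=[] parent=M
Step 4 (up): focus=M path=1/0 depth=2 children=['Z'] left=[] right=['Y'] parent=N

Answer: valid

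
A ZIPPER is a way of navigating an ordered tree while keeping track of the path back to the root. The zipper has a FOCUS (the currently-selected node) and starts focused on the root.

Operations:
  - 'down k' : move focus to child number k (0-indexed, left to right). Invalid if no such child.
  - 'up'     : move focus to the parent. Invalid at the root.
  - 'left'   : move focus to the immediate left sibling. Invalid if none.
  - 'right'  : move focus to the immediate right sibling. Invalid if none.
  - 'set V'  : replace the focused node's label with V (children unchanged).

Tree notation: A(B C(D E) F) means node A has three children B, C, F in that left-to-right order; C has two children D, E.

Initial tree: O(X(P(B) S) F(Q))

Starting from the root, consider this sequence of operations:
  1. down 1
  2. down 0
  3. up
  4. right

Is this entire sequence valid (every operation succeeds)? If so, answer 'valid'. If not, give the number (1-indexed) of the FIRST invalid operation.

Answer: 4

Derivation:
Step 1 (down 1): focus=F path=1 depth=1 children=['Q'] left=['X'] right=[] parent=O
Step 2 (down 0): focus=Q path=1/0 depth=2 children=[] left=[] right=[] parent=F
Step 3 (up): focus=F path=1 depth=1 children=['Q'] left=['X'] right=[] parent=O
Step 4 (right): INVALID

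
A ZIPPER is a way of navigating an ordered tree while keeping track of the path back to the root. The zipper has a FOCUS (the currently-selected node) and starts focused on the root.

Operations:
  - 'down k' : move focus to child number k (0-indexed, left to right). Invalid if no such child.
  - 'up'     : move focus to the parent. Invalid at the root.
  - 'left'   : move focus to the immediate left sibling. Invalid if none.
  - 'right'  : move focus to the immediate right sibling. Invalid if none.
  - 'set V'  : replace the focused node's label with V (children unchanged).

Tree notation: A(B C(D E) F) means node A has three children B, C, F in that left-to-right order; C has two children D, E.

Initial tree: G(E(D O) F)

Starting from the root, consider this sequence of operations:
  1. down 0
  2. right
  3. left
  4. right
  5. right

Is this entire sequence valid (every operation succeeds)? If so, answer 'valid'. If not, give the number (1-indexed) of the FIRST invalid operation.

Step 1 (down 0): focus=E path=0 depth=1 children=['D', 'O'] left=[] right=['F'] parent=G
Step 2 (right): focus=F path=1 depth=1 children=[] left=['E'] right=[] parent=G
Step 3 (left): focus=E path=0 depth=1 children=['D', 'O'] left=[] right=['F'] parent=G
Step 4 (right): focus=F path=1 depth=1 children=[] left=['E'] right=[] parent=G
Step 5 (right): INVALID

Answer: 5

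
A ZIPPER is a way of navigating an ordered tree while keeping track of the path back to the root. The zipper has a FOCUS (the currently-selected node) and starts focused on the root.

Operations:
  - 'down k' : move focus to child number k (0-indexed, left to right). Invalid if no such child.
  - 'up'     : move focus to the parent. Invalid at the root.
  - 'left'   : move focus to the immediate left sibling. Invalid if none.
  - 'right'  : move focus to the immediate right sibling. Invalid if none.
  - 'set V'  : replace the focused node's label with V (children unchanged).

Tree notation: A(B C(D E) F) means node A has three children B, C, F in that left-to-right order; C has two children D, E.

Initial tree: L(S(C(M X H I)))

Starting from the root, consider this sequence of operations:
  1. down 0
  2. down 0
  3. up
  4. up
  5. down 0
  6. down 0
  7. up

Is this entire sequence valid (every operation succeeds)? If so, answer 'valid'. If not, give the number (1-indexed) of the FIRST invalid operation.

Answer: valid

Derivation:
Step 1 (down 0): focus=S path=0 depth=1 children=['C'] left=[] right=[] parent=L
Step 2 (down 0): focus=C path=0/0 depth=2 children=['M', 'X', 'H', 'I'] left=[] right=[] parent=S
Step 3 (up): focus=S path=0 depth=1 children=['C'] left=[] right=[] parent=L
Step 4 (up): focus=L path=root depth=0 children=['S'] (at root)
Step 5 (down 0): focus=S path=0 depth=1 children=['C'] left=[] right=[] parent=L
Step 6 (down 0): focus=C path=0/0 depth=2 children=['M', 'X', 'H', 'I'] left=[] right=[] parent=S
Step 7 (up): focus=S path=0 depth=1 children=['C'] left=[] right=[] parent=L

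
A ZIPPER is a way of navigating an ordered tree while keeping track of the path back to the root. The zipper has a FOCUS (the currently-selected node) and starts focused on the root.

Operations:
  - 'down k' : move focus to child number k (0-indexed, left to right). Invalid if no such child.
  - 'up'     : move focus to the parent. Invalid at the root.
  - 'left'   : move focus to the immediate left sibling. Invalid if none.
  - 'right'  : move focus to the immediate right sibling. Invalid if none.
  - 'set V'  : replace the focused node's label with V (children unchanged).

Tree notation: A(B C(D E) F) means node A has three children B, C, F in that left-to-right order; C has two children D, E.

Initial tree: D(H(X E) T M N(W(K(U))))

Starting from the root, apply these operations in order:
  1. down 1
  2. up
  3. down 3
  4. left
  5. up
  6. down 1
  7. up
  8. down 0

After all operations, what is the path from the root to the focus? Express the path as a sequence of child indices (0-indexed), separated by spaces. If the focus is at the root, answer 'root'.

Answer: 0

Derivation:
Step 1 (down 1): focus=T path=1 depth=1 children=[] left=['H'] right=['M', 'N'] parent=D
Step 2 (up): focus=D path=root depth=0 children=['H', 'T', 'M', 'N'] (at root)
Step 3 (down 3): focus=N path=3 depth=1 children=['W'] left=['H', 'T', 'M'] right=[] parent=D
Step 4 (left): focus=M path=2 depth=1 children=[] left=['H', 'T'] right=['N'] parent=D
Step 5 (up): focus=D path=root depth=0 children=['H', 'T', 'M', 'N'] (at root)
Step 6 (down 1): focus=T path=1 depth=1 children=[] left=['H'] right=['M', 'N'] parent=D
Step 7 (up): focus=D path=root depth=0 children=['H', 'T', 'M', 'N'] (at root)
Step 8 (down 0): focus=H path=0 depth=1 children=['X', 'E'] left=[] right=['T', 'M', 'N'] parent=D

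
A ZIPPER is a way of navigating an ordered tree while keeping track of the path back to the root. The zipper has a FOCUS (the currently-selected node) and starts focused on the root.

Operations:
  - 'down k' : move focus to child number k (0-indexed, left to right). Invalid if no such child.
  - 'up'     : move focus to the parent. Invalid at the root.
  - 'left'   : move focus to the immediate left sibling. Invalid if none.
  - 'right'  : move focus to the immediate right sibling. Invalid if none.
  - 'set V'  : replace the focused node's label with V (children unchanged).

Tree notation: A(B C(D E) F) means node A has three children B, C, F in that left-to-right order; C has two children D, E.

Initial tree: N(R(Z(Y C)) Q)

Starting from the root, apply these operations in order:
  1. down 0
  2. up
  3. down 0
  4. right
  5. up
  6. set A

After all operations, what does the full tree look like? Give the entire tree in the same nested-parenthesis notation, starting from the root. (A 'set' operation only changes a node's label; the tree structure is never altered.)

Step 1 (down 0): focus=R path=0 depth=1 children=['Z'] left=[] right=['Q'] parent=N
Step 2 (up): focus=N path=root depth=0 children=['R', 'Q'] (at root)
Step 3 (down 0): focus=R path=0 depth=1 children=['Z'] left=[] right=['Q'] parent=N
Step 4 (right): focus=Q path=1 depth=1 children=[] left=['R'] right=[] parent=N
Step 5 (up): focus=N path=root depth=0 children=['R', 'Q'] (at root)
Step 6 (set A): focus=A path=root depth=0 children=['R', 'Q'] (at root)

Answer: A(R(Z(Y C)) Q)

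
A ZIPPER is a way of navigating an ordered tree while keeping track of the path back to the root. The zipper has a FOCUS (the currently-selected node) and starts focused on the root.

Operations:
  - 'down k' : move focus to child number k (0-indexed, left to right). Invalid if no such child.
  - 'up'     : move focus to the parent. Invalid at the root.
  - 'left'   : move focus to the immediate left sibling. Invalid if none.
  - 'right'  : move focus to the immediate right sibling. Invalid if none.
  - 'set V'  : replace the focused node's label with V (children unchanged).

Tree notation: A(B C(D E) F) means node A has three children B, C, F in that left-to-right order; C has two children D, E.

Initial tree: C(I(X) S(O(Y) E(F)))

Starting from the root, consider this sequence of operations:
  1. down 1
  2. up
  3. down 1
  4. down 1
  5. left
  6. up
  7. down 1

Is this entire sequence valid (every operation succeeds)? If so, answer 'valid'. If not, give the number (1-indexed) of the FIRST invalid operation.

Step 1 (down 1): focus=S path=1 depth=1 children=['O', 'E'] left=['I'] right=[] parent=C
Step 2 (up): focus=C path=root depth=0 children=['I', 'S'] (at root)
Step 3 (down 1): focus=S path=1 depth=1 children=['O', 'E'] left=['I'] right=[] parent=C
Step 4 (down 1): focus=E path=1/1 depth=2 children=['F'] left=['O'] right=[] parent=S
Step 5 (left): focus=O path=1/0 depth=2 children=['Y'] left=[] right=['E'] parent=S
Step 6 (up): focus=S path=1 depth=1 children=['O', 'E'] left=['I'] right=[] parent=C
Step 7 (down 1): focus=E path=1/1 depth=2 children=['F'] left=['O'] right=[] parent=S

Answer: valid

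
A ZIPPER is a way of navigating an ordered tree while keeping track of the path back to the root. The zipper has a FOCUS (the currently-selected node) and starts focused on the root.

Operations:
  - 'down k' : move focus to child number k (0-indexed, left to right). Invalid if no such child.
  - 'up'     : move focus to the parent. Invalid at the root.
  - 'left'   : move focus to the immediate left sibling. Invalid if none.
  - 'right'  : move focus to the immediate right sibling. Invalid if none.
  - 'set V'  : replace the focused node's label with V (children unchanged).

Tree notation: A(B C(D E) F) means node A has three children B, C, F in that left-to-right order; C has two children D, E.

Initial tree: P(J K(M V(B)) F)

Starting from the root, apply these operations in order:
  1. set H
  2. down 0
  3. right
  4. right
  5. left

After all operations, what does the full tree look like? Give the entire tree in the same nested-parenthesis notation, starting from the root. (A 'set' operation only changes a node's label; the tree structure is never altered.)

Step 1 (set H): focus=H path=root depth=0 children=['J', 'K', 'F'] (at root)
Step 2 (down 0): focus=J path=0 depth=1 children=[] left=[] right=['K', 'F'] parent=H
Step 3 (right): focus=K path=1 depth=1 children=['M', 'V'] left=['J'] right=['F'] parent=H
Step 4 (right): focus=F path=2 depth=1 children=[] left=['J', 'K'] right=[] parent=H
Step 5 (left): focus=K path=1 depth=1 children=['M', 'V'] left=['J'] right=['F'] parent=H

Answer: H(J K(M V(B)) F)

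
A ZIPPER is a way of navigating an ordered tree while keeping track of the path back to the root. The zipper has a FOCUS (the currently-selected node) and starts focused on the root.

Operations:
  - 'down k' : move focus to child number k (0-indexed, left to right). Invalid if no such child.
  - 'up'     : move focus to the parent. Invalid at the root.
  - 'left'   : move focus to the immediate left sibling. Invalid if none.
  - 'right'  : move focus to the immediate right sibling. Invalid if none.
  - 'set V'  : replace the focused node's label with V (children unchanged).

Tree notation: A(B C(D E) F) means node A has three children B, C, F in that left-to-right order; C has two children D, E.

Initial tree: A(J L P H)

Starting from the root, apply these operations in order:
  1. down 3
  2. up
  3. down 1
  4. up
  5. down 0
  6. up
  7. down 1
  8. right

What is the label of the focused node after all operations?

Step 1 (down 3): focus=H path=3 depth=1 children=[] left=['J', 'L', 'P'] right=[] parent=A
Step 2 (up): focus=A path=root depth=0 children=['J', 'L', 'P', 'H'] (at root)
Step 3 (down 1): focus=L path=1 depth=1 children=[] left=['J'] right=['P', 'H'] parent=A
Step 4 (up): focus=A path=root depth=0 children=['J', 'L', 'P', 'H'] (at root)
Step 5 (down 0): focus=J path=0 depth=1 children=[] left=[] right=['L', 'P', 'H'] parent=A
Step 6 (up): focus=A path=root depth=0 children=['J', 'L', 'P', 'H'] (at root)
Step 7 (down 1): focus=L path=1 depth=1 children=[] left=['J'] right=['P', 'H'] parent=A
Step 8 (right): focus=P path=2 depth=1 children=[] left=['J', 'L'] right=['H'] parent=A

Answer: P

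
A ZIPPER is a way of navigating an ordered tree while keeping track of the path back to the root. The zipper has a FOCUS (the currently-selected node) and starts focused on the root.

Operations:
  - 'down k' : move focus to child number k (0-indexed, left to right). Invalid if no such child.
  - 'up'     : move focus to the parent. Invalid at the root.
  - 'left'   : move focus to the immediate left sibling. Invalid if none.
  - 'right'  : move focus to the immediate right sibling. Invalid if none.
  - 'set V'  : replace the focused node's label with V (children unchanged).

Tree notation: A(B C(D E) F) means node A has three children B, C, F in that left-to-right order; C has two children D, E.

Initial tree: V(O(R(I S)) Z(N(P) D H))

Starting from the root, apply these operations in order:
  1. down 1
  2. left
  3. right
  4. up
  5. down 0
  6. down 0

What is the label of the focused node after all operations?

Answer: R

Derivation:
Step 1 (down 1): focus=Z path=1 depth=1 children=['N', 'D', 'H'] left=['O'] right=[] parent=V
Step 2 (left): focus=O path=0 depth=1 children=['R'] left=[] right=['Z'] parent=V
Step 3 (right): focus=Z path=1 depth=1 children=['N', 'D', 'H'] left=['O'] right=[] parent=V
Step 4 (up): focus=V path=root depth=0 children=['O', 'Z'] (at root)
Step 5 (down 0): focus=O path=0 depth=1 children=['R'] left=[] right=['Z'] parent=V
Step 6 (down 0): focus=R path=0/0 depth=2 children=['I', 'S'] left=[] right=[] parent=O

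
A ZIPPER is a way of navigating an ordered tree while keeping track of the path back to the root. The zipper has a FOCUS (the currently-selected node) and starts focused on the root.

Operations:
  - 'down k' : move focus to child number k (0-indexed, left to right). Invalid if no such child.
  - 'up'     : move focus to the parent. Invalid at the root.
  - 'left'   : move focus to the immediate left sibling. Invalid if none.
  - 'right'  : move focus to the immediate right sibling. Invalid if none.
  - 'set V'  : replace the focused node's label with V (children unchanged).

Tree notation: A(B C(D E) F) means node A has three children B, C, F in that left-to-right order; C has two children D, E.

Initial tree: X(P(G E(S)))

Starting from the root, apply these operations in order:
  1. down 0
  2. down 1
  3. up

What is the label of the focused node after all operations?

Step 1 (down 0): focus=P path=0 depth=1 children=['G', 'E'] left=[] right=[] parent=X
Step 2 (down 1): focus=E path=0/1 depth=2 children=['S'] left=['G'] right=[] parent=P
Step 3 (up): focus=P path=0 depth=1 children=['G', 'E'] left=[] right=[] parent=X

Answer: P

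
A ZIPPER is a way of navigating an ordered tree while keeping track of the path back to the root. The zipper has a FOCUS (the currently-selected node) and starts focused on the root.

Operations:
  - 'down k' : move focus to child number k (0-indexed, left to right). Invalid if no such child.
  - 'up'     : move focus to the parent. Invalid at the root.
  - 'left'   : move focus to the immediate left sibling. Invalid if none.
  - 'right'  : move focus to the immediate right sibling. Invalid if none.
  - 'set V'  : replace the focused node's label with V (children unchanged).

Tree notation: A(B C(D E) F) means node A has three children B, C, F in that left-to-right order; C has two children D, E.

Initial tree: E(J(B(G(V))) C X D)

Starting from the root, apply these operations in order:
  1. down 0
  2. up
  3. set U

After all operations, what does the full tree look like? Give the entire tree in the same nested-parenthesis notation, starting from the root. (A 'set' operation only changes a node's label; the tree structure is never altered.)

Step 1 (down 0): focus=J path=0 depth=1 children=['B'] left=[] right=['C', 'X', 'D'] parent=E
Step 2 (up): focus=E path=root depth=0 children=['J', 'C', 'X', 'D'] (at root)
Step 3 (set U): focus=U path=root depth=0 children=['J', 'C', 'X', 'D'] (at root)

Answer: U(J(B(G(V))) C X D)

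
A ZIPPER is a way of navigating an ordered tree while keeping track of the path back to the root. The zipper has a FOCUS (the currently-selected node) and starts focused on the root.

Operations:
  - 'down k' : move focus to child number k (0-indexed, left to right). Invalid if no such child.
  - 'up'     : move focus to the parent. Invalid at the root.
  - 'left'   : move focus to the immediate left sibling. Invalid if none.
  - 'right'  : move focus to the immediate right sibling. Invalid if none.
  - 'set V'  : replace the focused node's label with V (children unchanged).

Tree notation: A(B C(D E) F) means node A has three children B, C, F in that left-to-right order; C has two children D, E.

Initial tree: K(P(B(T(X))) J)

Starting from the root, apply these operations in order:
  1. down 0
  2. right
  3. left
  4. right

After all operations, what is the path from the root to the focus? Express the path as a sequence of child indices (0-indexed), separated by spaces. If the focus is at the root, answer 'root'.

Step 1 (down 0): focus=P path=0 depth=1 children=['B'] left=[] right=['J'] parent=K
Step 2 (right): focus=J path=1 depth=1 children=[] left=['P'] right=[] parent=K
Step 3 (left): focus=P path=0 depth=1 children=['B'] left=[] right=['J'] parent=K
Step 4 (right): focus=J path=1 depth=1 children=[] left=['P'] right=[] parent=K

Answer: 1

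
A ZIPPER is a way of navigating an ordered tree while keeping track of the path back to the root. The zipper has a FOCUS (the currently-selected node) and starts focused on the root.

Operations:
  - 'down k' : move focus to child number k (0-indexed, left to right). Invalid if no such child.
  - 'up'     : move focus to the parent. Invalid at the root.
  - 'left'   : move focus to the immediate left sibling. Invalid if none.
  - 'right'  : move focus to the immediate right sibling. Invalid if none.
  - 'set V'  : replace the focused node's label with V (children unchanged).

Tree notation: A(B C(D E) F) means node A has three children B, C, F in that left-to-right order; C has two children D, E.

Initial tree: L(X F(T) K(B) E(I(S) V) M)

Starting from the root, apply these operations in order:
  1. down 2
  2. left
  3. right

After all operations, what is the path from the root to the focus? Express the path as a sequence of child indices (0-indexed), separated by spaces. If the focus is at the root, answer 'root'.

Answer: 2

Derivation:
Step 1 (down 2): focus=K path=2 depth=1 children=['B'] left=['X', 'F'] right=['E', 'M'] parent=L
Step 2 (left): focus=F path=1 depth=1 children=['T'] left=['X'] right=['K', 'E', 'M'] parent=L
Step 3 (right): focus=K path=2 depth=1 children=['B'] left=['X', 'F'] right=['E', 'M'] parent=L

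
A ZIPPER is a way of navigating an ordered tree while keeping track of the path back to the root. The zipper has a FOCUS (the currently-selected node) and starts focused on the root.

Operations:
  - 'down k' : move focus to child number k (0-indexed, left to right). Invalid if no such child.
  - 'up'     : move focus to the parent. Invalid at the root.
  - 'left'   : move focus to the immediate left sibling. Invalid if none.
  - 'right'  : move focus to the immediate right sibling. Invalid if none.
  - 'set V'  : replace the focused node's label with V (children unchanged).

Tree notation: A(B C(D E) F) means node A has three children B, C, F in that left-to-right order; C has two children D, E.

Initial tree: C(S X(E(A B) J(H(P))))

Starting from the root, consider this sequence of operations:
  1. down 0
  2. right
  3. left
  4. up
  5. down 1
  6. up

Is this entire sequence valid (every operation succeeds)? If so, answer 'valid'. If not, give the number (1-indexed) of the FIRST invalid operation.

Answer: valid

Derivation:
Step 1 (down 0): focus=S path=0 depth=1 children=[] left=[] right=['X'] parent=C
Step 2 (right): focus=X path=1 depth=1 children=['E', 'J'] left=['S'] right=[] parent=C
Step 3 (left): focus=S path=0 depth=1 children=[] left=[] right=['X'] parent=C
Step 4 (up): focus=C path=root depth=0 children=['S', 'X'] (at root)
Step 5 (down 1): focus=X path=1 depth=1 children=['E', 'J'] left=['S'] right=[] parent=C
Step 6 (up): focus=C path=root depth=0 children=['S', 'X'] (at root)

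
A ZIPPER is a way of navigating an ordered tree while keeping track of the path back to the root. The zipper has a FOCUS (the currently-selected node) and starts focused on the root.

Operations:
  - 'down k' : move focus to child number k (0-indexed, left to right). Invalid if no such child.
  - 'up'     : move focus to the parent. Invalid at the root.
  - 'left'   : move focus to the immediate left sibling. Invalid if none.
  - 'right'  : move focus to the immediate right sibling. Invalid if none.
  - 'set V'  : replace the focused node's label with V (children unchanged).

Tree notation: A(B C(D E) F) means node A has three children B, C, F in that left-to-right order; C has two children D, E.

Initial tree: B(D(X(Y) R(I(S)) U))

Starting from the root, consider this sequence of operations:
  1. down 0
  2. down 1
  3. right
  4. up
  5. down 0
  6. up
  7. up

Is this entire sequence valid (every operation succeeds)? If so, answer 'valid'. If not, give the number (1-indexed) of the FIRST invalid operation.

Answer: valid

Derivation:
Step 1 (down 0): focus=D path=0 depth=1 children=['X', 'R', 'U'] left=[] right=[] parent=B
Step 2 (down 1): focus=R path=0/1 depth=2 children=['I'] left=['X'] right=['U'] parent=D
Step 3 (right): focus=U path=0/2 depth=2 children=[] left=['X', 'R'] right=[] parent=D
Step 4 (up): focus=D path=0 depth=1 children=['X', 'R', 'U'] left=[] right=[] parent=B
Step 5 (down 0): focus=X path=0/0 depth=2 children=['Y'] left=[] right=['R', 'U'] parent=D
Step 6 (up): focus=D path=0 depth=1 children=['X', 'R', 'U'] left=[] right=[] parent=B
Step 7 (up): focus=B path=root depth=0 children=['D'] (at root)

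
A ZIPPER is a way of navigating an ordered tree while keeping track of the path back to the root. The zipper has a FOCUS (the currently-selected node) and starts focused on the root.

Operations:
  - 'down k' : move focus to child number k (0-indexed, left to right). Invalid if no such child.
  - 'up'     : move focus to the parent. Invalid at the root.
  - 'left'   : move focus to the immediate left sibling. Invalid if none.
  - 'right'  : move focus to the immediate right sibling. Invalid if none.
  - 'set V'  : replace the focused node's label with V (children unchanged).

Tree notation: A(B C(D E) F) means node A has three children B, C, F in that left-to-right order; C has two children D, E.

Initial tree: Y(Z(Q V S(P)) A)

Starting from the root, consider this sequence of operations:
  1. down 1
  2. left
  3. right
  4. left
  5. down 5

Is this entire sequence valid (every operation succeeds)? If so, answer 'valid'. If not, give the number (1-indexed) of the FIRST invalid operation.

Step 1 (down 1): focus=A path=1 depth=1 children=[] left=['Z'] right=[] parent=Y
Step 2 (left): focus=Z path=0 depth=1 children=['Q', 'V', 'S'] left=[] right=['A'] parent=Y
Step 3 (right): focus=A path=1 depth=1 children=[] left=['Z'] right=[] parent=Y
Step 4 (left): focus=Z path=0 depth=1 children=['Q', 'V', 'S'] left=[] right=['A'] parent=Y
Step 5 (down 5): INVALID

Answer: 5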